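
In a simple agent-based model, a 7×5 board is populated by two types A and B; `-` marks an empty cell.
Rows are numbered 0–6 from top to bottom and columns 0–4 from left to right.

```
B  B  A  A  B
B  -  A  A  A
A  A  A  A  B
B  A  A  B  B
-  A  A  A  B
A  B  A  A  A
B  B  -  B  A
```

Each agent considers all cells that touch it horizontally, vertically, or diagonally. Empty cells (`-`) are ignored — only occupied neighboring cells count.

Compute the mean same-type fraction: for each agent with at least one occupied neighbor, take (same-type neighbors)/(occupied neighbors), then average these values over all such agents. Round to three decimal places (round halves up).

(0,0)B 2/2
(0,1)B 2/4
(0,2)A 3/4
(0,3)A 4/5
(0,4)B 0/3
(1,0)B 2/4
(1,2)A 6/7
(1,3)A 6/8
(1,4)A 3/5
(2,0)A 2/4
(2,1)A 5/7
(2,2)A 6/7
(2,3)A 5/8
(2,4)B 2/5
(3,0)B 0/4
(3,1)A 6/7
(3,2)A 7/8
(3,3)B 3/8
(3,4)B 3/5
(4,1)A 5/7
(4,2)A 6/8
(4,3)A 5/8
(4,4)B 2/5
(5,0)A 1/4
(5,1)B 2/6
(5,2)A 4/7
(5,3)A 5/7
(5,4)A 3/5
(6,0)B 2/3
(6,1)B 2/4
(6,3)B 0/4
(6,4)A 2/3
Sum over 32 agents: 2/2 + 2/4 + 3/4 + 4/5 + 0/3 + 2/4 + 6/7 + 6/8 + 3/5 + 2/4 + 5/7 + 6/7 + 5/8 + 2/5 + 0/4 + 6/7 + 7/8 + 3/8 + 3/5 + 5/7 + 6/8 + 5/8 + 2/5 + 1/4 + 2/6 + 4/7 + 5/7 + 3/5 + 2/3 + 2/4 + 0/4 + 2/3 = 1927/105; mean = 1927/105 ÷ 32 = 1927/3360 = 0.573511… → 0.574.

0.574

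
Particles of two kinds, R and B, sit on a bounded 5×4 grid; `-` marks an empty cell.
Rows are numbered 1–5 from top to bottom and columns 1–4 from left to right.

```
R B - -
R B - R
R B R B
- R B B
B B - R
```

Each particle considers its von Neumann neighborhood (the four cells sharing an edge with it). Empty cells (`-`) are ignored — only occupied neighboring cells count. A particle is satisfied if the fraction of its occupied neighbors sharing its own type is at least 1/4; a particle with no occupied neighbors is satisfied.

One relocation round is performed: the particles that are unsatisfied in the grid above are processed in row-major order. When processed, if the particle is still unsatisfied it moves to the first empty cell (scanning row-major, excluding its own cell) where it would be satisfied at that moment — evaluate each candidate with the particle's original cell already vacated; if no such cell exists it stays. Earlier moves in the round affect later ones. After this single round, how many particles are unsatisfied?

0

Initially unsatisfied (in order): (2,4), (3,3), (4,2), (5,4).
  (2,4) → (1,4).
  (3,3) → (1,3).
  (4,2) → (2,3).
  (5,4) → (2,4).
Resulting grid:
R B R R
R B R R
R B - B
- - B B
B B - -
All satisfied now.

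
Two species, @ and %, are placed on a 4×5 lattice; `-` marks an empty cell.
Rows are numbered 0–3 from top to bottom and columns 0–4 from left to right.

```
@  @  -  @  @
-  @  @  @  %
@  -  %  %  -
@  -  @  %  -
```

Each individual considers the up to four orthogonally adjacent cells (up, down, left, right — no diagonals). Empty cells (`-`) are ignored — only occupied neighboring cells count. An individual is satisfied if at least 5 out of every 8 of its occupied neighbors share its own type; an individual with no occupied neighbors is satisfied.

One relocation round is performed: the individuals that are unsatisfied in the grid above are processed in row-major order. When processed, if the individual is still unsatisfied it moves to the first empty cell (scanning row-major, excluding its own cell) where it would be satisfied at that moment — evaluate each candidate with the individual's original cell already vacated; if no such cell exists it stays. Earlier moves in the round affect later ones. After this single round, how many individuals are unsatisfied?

Initially unsatisfied (in order): (0,4), (1,3), (1,4), (2,2), (3,2), (3,3).
  (0,4) → (0,2).
  (1,3) → (1,0).
  (1,4): now satisfied by earlier moves; stays.
  (2,2) → (2,4).
  (3,2) → (2,1).
  (3,3): now satisfied by earlier moves; stays.
Resulting grid:
@ @ @ @ -
@ @ @ - %
@ @ - % %
@ - - % -
All satisfied now.

0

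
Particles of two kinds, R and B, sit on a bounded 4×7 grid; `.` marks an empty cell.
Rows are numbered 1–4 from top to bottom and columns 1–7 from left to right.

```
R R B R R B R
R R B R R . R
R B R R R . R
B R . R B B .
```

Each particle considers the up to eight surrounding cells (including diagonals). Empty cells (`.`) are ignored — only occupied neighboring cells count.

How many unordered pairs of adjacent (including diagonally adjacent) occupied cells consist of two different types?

Scan each occupied cell's neighbors to the right and below (and the two forward diagonals) so each pair is counted once.
From row 1: 10 unlike of 22 pairs (running 10/22).
From row 2: 6 unlike of 18 pairs (running 16/40).
From row 3: 8 unlike of 16 pairs (running 24/56).
From row 4: 2 unlike of 3 pairs (running 26/59).
Total adjacent occupied pairs: 59; unlike-type pairs: 26.

26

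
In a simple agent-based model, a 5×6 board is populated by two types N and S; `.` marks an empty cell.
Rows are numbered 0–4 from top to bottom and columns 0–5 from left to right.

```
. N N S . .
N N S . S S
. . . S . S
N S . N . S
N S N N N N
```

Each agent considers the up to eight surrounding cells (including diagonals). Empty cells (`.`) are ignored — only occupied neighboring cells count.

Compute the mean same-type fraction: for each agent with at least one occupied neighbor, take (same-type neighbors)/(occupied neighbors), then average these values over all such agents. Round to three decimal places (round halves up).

Row 0: (0,1)N 3/4 · (0,2)N 2/4 · (0,3)S 2/3
Row 1: (1,0)N 2/2 · (1,1)N 3/4 · (1,2)S 2/5 · (1,4)S 4/4 · (1,5)S 2/2
Row 2: (2,3)S 2/3 · (2,5)S 3/3
Row 3: (3,0)N 1/3 · (3,1)S 1/4 · (3,3)N 3/4 · (3,5)S 1/3
Row 4: (4,0)N 1/3 · (4,1)S 1/4 · (4,2)N 2/4 · (4,3)N 3/3 · (4,4)N 3/4 · (4,5)N 1/2
Sum over 20 agents: 3/4 + 2/4 + 2/3 + 2/2 + 3/4 + 2/5 + 4/4 + 2/2 + 2/3 + 3/3 + 1/3 + 1/4 + 3/4 + 1/3 + 1/3 + 1/4 + 2/4 + 3/3 + 3/4 + 1/2 = 191/15; mean = 191/15 ÷ 20 = 191/300 = 0.636666… → 0.637.

0.637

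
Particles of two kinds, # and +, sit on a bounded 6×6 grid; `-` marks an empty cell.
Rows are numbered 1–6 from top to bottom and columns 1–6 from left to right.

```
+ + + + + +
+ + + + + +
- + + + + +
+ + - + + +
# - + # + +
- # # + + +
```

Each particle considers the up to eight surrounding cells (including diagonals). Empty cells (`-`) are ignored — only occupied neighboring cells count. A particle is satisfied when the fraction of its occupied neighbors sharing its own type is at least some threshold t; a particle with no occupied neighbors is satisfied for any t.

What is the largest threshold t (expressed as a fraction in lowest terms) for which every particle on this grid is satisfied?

1/7

(1,1)+ 3/3
(1,2)+ 5/5
(1,3)+ 5/5
(1,4)+ 5/5
(1,5)+ 5/5
(1,6)+ 3/3
(2,1)+ 4/4
(2,2)+ 7/7
(2,3)+ 8/8
(2,4)+ 8/8
(2,5)+ 8/8
(2,6)+ 5/5
(3,2)+ 6/6
(3,3)+ 7/7
(3,4)+ 7/7
(3,5)+ 8/8
(3,6)+ 5/5
(4,1)+ 2/3
(4,2)+ 4/5
(4,4)+ 6/7
(4,5)+ 7/8
(4,6)+ 5/5
(5,1)# 1/3
(5,3)+ 3/6
(5,4)# 1/7
(5,5)+ 7/8
(5,6)+ 5/5
(6,2)# 2/3
(6,3)# 2/4
(6,4)+ 3/5
(6,5)+ 4/5
(6,6)+ 3/3
The smallest same-type fraction is 1/7 at (5,4), which reduces to 1/7. Any threshold above that leaves this particle unsatisfied.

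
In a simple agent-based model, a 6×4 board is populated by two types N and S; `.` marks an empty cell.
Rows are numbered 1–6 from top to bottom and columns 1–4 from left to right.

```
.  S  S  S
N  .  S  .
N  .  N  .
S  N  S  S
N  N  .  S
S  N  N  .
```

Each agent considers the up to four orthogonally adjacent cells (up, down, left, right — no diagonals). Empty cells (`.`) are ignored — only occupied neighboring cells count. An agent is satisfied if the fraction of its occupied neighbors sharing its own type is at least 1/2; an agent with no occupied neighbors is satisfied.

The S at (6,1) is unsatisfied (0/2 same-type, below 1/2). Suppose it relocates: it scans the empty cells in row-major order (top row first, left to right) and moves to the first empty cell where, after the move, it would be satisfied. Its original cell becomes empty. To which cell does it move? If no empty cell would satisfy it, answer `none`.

(1,1)

Vacating (6,1). Empty cells in order:
  (1,1): 1/2 same-type → satisfied — stop here.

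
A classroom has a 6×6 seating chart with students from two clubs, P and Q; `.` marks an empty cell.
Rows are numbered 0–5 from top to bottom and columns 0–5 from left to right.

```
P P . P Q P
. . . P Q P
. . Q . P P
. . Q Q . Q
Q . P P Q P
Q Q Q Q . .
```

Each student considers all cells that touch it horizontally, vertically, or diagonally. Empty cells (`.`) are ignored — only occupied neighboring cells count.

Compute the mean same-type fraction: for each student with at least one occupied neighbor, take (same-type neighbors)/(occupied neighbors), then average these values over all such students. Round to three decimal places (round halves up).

Row 0: (0,0)P 1/1 · (0,1)P 1/1 · (0,3)P 1/3 · (0,4)Q 1/5 · (0,5)P 1/3
Row 1: (1,3)P 2/5 · (1,4)Q 1/7 · (1,5)P 3/5
Row 2: (2,2)Q 2/3 · (2,4)P 3/6 · (2,5)P 2/4
Row 3: (3,2)Q 2/4 · (3,3)Q 3/6 · (3,5)Q 1/4
Row 4: (4,0)Q 2/2 · (4,2)P 1/6 · (4,3)P 1/6 · (4,4)Q 3/5 · (4,5)P 0/2
Row 5: (5,0)Q 2/2 · (5,1)Q 3/4 · (5,2)Q 2/4 · (5,3)Q 2/4
Sum over 23 students: 1/1 + 1/1 + 1/3 + 1/5 + 1/3 + 2/5 + 1/7 + 3/5 + 2/3 + 3/6 + 2/4 + 2/4 + 3/6 + 1/4 + 2/2 + 1/6 + 1/6 + 3/5 + 0/2 + 2/2 + 3/4 + 2/4 + 2/4 = 1219/105; mean = 1219/105 ÷ 23 = 53/105 = 0.504761… → 0.505.

0.505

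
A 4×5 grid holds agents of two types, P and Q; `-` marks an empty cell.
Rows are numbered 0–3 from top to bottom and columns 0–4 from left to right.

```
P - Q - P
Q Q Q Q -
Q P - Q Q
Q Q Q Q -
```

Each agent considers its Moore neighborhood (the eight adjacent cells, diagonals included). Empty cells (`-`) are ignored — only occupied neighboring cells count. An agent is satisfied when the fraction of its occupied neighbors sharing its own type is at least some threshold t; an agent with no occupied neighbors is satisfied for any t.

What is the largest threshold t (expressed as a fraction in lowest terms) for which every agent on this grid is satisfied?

(0,0)P 0/2
(0,2)Q 3/3
(0,4)P 0/1
(1,0)Q 2/4
(1,1)Q 4/6
(1,2)Q 4/5
(1,3)Q 4/5
(2,0)Q 4/5
(2,1)P 0/7
(2,3)Q 5/5
(2,4)Q 3/3
(3,0)Q 2/3
(3,1)Q 3/4
(3,2)Q 3/4
(3,3)Q 3/3
The smallest same-type fraction is 0/2 at (0,0), which reduces to 0/1. Any threshold above that leaves this agent unsatisfied.

0/1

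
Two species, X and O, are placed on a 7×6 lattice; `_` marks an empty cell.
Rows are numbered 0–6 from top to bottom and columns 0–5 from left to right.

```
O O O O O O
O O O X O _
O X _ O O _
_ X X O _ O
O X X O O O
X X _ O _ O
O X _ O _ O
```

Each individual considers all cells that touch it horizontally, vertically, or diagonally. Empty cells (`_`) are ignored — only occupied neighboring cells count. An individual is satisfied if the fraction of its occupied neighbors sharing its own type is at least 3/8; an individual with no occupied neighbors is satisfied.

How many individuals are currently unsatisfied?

(0,0)O 3/3 ok
(0,1)O 5/5 ok
(0,2)O 4/5 ok
(0,3)O 4/5 ok
(0,4)O 3/4 ok
(0,5)O 2/2 ok
(1,0)O 4/5 ok
(1,1)O 6/7 ok
(1,2)O 5/7 ok
(1,3)X 0/7 unhappy
(1,4)O 5/6 ok
(2,0)O 2/4 ok
(2,1)X 2/6 unhappy
(2,3)O 4/6 ok
(2,4)O 4/5 ok
(3,1)X 4/6 ok
(3,2)X 4/7 ok
(3,3)O 4/6 ok
(3,5)O 3/3 ok
(4,0)O 0/4 unhappy
(4,1)X 5/6 ok
(4,2)X 4/7 ok
(4,3)O 3/5 ok
(4,4)O 6/6 ok
(4,5)O 3/3 ok
(5,0)X 3/5 ok
(5,1)X 4/6 ok
(5,3)O 3/4 ok
(5,5)O 3/3 ok
(6,0)O 0/3 unhappy
(6,1)X 2/3 ok
(6,3)O 1/1 ok
(6,5)O 1/1 ok
Unsatisfied: (1,3), (2,1), (4,0), (6,0) — 4 in total.

4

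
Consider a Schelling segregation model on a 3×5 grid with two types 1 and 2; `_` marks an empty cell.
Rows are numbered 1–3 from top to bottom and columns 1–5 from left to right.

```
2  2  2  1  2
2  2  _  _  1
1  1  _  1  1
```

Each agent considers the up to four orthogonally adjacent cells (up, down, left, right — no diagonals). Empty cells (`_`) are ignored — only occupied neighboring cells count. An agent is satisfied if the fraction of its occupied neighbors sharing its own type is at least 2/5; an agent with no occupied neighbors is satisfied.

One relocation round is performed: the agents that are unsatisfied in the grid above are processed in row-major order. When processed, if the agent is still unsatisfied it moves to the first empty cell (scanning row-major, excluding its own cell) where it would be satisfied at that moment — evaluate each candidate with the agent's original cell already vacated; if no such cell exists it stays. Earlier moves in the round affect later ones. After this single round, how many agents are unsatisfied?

0

Initially unsatisfied (in order): (1,4), (1,5).
  (1,4) → (2,4).
  (1,5) → (1,4).
Resulting grid:
2 2 2 2 _
2 2 _ 1 1
1 1 _ 1 1
All satisfied now.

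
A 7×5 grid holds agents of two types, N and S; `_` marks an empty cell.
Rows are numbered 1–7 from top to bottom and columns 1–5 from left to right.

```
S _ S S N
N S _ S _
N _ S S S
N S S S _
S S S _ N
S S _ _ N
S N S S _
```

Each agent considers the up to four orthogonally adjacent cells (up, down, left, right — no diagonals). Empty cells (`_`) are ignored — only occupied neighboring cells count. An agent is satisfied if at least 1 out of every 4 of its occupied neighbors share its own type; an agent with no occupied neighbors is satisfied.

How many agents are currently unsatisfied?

4

Row 1: (1,1)S 0/1 unhappy · (1,3)S 1/1 ok · (1,4)S 2/3 ok · (1,5)N 0/1 unhappy
Row 2: (2,1)N 1/3 ok · (2,2)S 0/1 unhappy · (2,4)S 2/2 ok
Row 3: (3,1)N 2/2 ok · (3,3)S 2/2 ok · (3,4)S 4/4 ok · (3,5)S 1/1 ok
Row 4: (4,1)N 1/3 ok · (4,2)S 2/3 ok · (4,3)S 4/4 ok · (4,4)S 2/2 ok
Row 5: (5,1)S 2/3 ok · (5,2)S 4/4 ok · (5,3)S 2/2 ok · (5,5)N 1/1 ok
Row 6: (6,1)S 3/3 ok · (6,2)S 2/3 ok · (6,5)N 1/1 ok
Row 7: (7,1)S 1/2 ok · (7,2)N 0/3 unhappy · (7,3)S 1/2 ok · (7,4)S 1/1 ok
Unsatisfied: (1,1), (1,5), (2,2), (7,2) — 4 in total.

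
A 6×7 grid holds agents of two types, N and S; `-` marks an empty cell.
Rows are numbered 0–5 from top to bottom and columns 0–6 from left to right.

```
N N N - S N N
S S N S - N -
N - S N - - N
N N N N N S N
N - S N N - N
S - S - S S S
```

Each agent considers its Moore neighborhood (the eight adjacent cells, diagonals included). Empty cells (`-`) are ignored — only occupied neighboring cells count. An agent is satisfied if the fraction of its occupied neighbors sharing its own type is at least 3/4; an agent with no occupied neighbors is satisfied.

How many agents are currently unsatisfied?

28

Row 0: (0,0)N 1/3 not · (0,1)N 3/5 not · (0,2)N 2/4 not · (0,4)S 1/3 not · (0,5)N 2/3 not · (0,6)N 2/2 satisfied
Row 1: (1,0)S 1/4 not · (1,1)S 2/7 not · (1,2)N 3/6 not · (1,3)S 2/5 not · (1,5)N 3/4 satisfied
Row 2: (2,0)N 2/4 not · (2,2)S 2/7 not · (2,3)N 4/6 not · (2,6)N 2/3 not
Row 3: (3,0)N 3/3 satisfied · (3,1)N 4/6 not · (3,2)N 4/6 not · (3,3)N 5/7 not · (3,4)N 4/5 satisfied · (3,5)S 0/5 not · (3,6)N 2/3 not
Row 4: (4,0)N 2/3 not · (4,2)S 1/5 not · (4,3)N 4/7 not · (4,4)N 3/6 not · (4,6)N 1/4 not
Row 5: (5,0)S 0/1 not · (5,2)S 1/2 not · (5,4)S 1/3 not · (5,5)S 2/4 not · (5,6)S 1/2 not
Unsatisfied: (0,0), (0,1), (0,2), (0,4), (0,5), (1,0), (1,1), (1,2), (1,3), (2,0), (2,2), (2,3), (2,6), (3,1), (3,2), (3,3), (3,5), (3,6), (4,0), (4,2), (4,3), (4,4), (4,6), (5,0), (5,2), (5,4), (5,5), (5,6) — 28 in total.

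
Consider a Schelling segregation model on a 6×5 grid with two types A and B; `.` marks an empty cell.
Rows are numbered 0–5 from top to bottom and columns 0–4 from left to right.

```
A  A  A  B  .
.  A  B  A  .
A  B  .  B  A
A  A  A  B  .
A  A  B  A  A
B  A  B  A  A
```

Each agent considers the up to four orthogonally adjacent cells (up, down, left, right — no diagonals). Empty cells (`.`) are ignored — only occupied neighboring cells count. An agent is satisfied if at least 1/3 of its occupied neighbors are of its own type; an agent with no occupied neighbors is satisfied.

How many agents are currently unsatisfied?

7

(0,0)A 1/1 ✓
(0,1)A 3/3 ✓
(0,2)A 1/3 ✓
(0,3)B 0/2 ✗
(1,1)A 1/3 ✓
(1,2)B 0/3 ✗
(1,3)A 0/3 ✗
(2,0)A 1/2 ✓
(2,1)B 0/3 ✗
(2,3)B 1/3 ✓
(2,4)A 0/1 ✗
(3,0)A 3/3 ✓
(3,1)A 3/4 ✓
(3,2)A 1/3 ✓
(3,3)B 1/3 ✓
(4,0)A 2/3 ✓
(4,1)A 3/4 ✓
(4,2)B 1/4 ✗
(4,3)A 2/4 ✓
(4,4)A 2/2 ✓
(5,0)B 0/2 ✗
(5,1)A 1/3 ✓
(5,2)B 1/3 ✓
(5,3)A 2/3 ✓
(5,4)A 2/2 ✓
Unsatisfied: (0,3), (1,2), (1,3), (2,1), (2,4), (4,2), (5,0) — 7 in total.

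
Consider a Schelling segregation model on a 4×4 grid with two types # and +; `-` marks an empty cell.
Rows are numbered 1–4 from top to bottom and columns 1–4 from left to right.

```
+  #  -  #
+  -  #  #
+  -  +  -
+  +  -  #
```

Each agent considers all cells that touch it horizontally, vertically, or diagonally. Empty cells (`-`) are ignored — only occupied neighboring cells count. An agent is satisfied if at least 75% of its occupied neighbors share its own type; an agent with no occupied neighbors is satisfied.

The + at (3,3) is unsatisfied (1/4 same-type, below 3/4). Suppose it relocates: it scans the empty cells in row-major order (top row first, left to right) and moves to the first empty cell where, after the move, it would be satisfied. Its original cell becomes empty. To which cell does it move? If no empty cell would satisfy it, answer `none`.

Vacating (3,3). Empty cells in order:
  (1,3): 0/4 same-type → still unsatisfied.
  (2,2): 3/5 same-type → still unsatisfied.
  (3,2): 4/5 same-type → satisfied — stop here.

(3,2)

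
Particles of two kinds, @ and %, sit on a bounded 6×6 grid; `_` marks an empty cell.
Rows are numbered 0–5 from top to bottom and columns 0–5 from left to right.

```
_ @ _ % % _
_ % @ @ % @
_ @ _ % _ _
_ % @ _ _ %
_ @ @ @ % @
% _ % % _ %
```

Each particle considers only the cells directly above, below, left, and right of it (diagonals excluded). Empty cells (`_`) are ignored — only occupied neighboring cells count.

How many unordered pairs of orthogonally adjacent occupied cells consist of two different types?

16

Scan each occupied cell's neighbors to the right and below so each pair is counted once.
From row 0: 2 unlike of 4 pairs (running 2/4).
From row 1: 5 unlike of 6 pairs (running 7/10).
From row 2: 1 unlike of 1 pairs (running 8/11).
From row 3: 3 unlike of 4 pairs (running 11/15).
From row 4: 5 unlike of 7 pairs (running 16/22).
From row 5: 0 unlike of 1 pairs (running 16/23).
Total adjacent occupied pairs: 23; unlike-type pairs: 16.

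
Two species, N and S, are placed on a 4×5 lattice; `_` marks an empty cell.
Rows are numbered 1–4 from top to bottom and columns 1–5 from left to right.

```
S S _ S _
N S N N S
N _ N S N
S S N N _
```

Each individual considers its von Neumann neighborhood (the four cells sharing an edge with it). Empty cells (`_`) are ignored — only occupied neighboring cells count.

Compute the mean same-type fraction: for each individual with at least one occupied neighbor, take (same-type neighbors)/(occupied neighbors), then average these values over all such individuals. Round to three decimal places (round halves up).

0.401

Row 1: (1,1)S 1/2 · (1,2)S 2/2 · (1,4)S 0/1
Row 2: (2,1)N 1/3 · (2,2)S 1/3 · (2,3)N 2/3 · (2,4)N 1/4 · (2,5)S 0/2
Row 3: (3,1)N 1/2 · (3,3)N 2/3 · (3,4)S 0/4 · (3,5)N 0/2
Row 4: (4,1)S 1/2 · (4,2)S 1/2 · (4,3)N 2/3 · (4,4)N 1/2
Sum over 16 individuals: 1/2 + 2/2 + 0/1 + 1/3 + 1/3 + 2/3 + 1/4 + 0/2 + 1/2 + 2/3 + 0/4 + 0/2 + 1/2 + 1/2 + 2/3 + 1/2 = 77/12; mean = 77/12 ÷ 16 = 77/192 = 0.401041… → 0.401.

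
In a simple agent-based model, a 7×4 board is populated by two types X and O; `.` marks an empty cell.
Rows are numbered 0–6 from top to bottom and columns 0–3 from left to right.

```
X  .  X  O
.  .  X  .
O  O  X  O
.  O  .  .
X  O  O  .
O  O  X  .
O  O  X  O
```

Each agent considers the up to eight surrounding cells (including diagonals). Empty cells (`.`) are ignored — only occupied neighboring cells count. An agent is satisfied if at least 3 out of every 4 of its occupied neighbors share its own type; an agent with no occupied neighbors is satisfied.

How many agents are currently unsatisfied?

14

Row 0: (0,0)X 0/0 ok · (0,2)X 1/2 unhappy · (0,3)O 0/2 unhappy
Row 1: (1,2)X 2/5 unhappy
Row 2: (2,0)O 2/2 ok · (2,1)O 2/4 unhappy · (2,2)X 1/4 unhappy · (2,3)O 0/2 unhappy
Row 3: (3,1)O 4/6 unhappy
Row 4: (4,0)X 0/4 unhappy · (4,1)O 4/6 unhappy · (4,2)O 3/4 ok
Row 5: (5,0)O 4/5 ok · (5,1)O 5/8 unhappy · (5,2)X 1/6 unhappy
Row 6: (6,0)O 3/3 ok · (6,1)O 3/5 unhappy · (6,2)X 1/4 unhappy · (6,3)O 0/2 unhappy
Unsatisfied: (0,2), (0,3), (1,2), (2,1), (2,2), (2,3), (3,1), (4,0), (4,1), (5,1), (5,2), (6,1), (6,2), (6,3) — 14 in total.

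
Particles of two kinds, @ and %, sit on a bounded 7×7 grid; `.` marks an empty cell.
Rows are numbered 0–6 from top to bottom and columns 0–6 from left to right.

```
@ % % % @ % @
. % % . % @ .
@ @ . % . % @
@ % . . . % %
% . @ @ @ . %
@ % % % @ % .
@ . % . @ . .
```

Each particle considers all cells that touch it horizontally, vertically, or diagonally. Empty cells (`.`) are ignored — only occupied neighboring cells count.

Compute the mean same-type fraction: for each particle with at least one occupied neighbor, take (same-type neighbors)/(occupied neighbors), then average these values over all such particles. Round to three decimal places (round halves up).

0.527

Row 0: (0,0)@ 0/2 · (0,1)% 3/4 · (0,2)% 4/4 · (0,3)% 3/4 · (0,4)@ 1/4 · (0,5)% 1/4 · (0,6)@ 1/2
Row 1: (1,1)% 3/6 · (1,2)% 5/6 · (1,4)% 4/6 · (1,5)@ 3/6
Row 2: (2,0)@ 2/4 · (2,1)@ 2/5 · (2,3)% 2/2 · (2,5)% 3/5 · (2,6)@ 1/4
Row 3: (3,0)@ 2/4 · (3,1)% 1/5 · (3,5)% 3/5 · (3,6)% 3/4
Row 4: (4,0)% 2/4 · (4,2)@ 1/5 · (4,3)@ 3/5 · (4,4)@ 2/5 · (4,6)% 3/3
Row 5: (5,0)@ 1/3 · (5,1)% 3/6 · (5,2)% 3/5 · (5,3)% 2/7 · (5,4)@ 3/5 · (5,5)% 1/4
Row 6: (6,0)@ 1/2 · (6,2)% 3/3 · (6,4)@ 1/3
Sum over 34 particles: 0/2 + 3/4 + 4/4 + 3/4 + 1/4 + 1/4 + 1/2 + 3/6 + 5/6 + 4/6 + 3/6 + 2/4 + 2/5 + 2/2 + 3/5 + 1/4 + 2/4 + 1/5 + 3/5 + 3/4 + 2/4 + 1/5 + 3/5 + 2/5 + 3/3 + 1/3 + 3/6 + 3/5 + 2/7 + 3/5 + 1/4 + 1/2 + 3/3 + 1/3 = 7519/420; mean = 7519/420 ÷ 34 = 7519/14280 = 0.526540… → 0.527.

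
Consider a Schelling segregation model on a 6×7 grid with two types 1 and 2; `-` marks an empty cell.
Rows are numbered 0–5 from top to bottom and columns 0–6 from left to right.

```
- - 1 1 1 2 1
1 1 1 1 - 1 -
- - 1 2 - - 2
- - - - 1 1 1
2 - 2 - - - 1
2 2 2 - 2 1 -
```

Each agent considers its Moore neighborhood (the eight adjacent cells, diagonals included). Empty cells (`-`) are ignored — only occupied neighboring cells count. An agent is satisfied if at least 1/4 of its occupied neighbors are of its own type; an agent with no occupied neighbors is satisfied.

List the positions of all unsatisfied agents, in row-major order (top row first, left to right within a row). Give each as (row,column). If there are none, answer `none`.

(0,5), (2,3), (2,6), (5,4)

(0,2)1 4/4 ✓
(0,3)1 4/4 ✓
(0,4)1 3/4 ✓
(0,5)2 0/3 ✗
(0,6)1 1/2 ✓
(1,0)1 1/1 ✓
(1,1)1 4/4 ✓
(1,2)1 5/6 ✓
(1,3)1 5/6 ✓
(1,5)1 2/4 ✓
(2,2)1 3/4 ✓
(2,3)2 0/4 ✗
(2,6)2 0/3 ✗
(3,4)1 1/2 ✓
(3,5)1 3/4 ✓
(3,6)1 2/3 ✓
(4,0)2 2/2 ✓
(4,2)2 2/2 ✓
(4,6)1 3/3 ✓
(5,0)2 2/2 ✓
(5,1)2 4/4 ✓
(5,2)2 2/2 ✓
(5,4)2 0/1 ✗
(5,5)1 1/2 ✓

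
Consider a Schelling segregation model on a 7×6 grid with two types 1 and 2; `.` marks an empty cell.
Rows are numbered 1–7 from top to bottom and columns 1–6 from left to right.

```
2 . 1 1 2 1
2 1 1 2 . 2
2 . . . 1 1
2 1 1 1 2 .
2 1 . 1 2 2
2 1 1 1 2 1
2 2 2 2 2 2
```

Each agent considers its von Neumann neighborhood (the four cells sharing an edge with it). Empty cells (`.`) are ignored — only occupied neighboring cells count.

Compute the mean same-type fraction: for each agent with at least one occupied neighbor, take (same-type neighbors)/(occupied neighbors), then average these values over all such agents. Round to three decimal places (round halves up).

0.574

(1,1)2 1/1
(1,3)1 2/2
(1,4)1 1/3
(1,5)2 0/2
(1,6)1 0/2
(2,1)2 2/3
(2,2)1 1/2
(2,3)1 2/3
(2,4)2 0/2
(2,6)2 0/2
(3,1)2 2/2
(3,5)1 1/2
(3,6)1 1/2
(4,1)2 2/3
(4,2)1 2/3
(4,3)1 2/2
(4,4)1 2/3
(4,5)2 1/3
(5,1)2 2/3
(5,2)1 2/3
(5,4)1 2/3
(5,5)2 3/4
(5,6)2 1/2
(6,1)2 2/3
(6,2)1 2/4
(6,3)1 2/3
(6,4)1 2/4
(6,5)2 2/4
(6,6)1 0/3
(7,1)2 2/2
(7,2)2 2/3
(7,3)2 2/3
(7,4)2 2/3
(7,5)2 3/3
(7,6)2 1/2
Sum over 35 agents: 1/1 + 2/2 + 1/3 + 0/2 + 0/2 + 2/3 + 1/2 + 2/3 + 0/2 + 0/2 + 2/2 + 1/2 + 1/2 + 2/3 + 2/3 + 2/2 + 2/3 + 1/3 + 2/3 + 2/3 + 2/3 + 3/4 + 1/2 + 2/3 + 2/4 + 2/3 + 2/4 + 2/4 + 0/3 + 2/2 + 2/3 + 2/3 + 2/3 + 3/3 + 1/2 = 241/12; mean = 241/12 ÷ 35 = 241/420 = 0.573809… → 0.574.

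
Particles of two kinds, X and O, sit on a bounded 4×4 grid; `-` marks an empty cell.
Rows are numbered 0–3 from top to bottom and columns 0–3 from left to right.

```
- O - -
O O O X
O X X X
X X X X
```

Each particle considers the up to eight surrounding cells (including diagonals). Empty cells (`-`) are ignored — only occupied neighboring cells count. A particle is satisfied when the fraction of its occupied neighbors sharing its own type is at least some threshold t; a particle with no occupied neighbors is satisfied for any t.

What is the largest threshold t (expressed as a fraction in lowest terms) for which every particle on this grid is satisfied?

1/3

(0,1)O 3/3
(1,0)O 3/4
(1,1)O 4/6
(1,2)O 2/6
(1,3)X 2/3
(2,0)O 2/5
(2,1)X 4/8
(2,2)X 6/8
(2,3)X 4/5
(3,0)X 2/3
(3,1)X 4/5
(3,2)X 5/5
(3,3)X 3/3
The smallest same-type fraction is 2/6 at (1,2), which reduces to 1/3. Any threshold above that leaves this particle unsatisfied.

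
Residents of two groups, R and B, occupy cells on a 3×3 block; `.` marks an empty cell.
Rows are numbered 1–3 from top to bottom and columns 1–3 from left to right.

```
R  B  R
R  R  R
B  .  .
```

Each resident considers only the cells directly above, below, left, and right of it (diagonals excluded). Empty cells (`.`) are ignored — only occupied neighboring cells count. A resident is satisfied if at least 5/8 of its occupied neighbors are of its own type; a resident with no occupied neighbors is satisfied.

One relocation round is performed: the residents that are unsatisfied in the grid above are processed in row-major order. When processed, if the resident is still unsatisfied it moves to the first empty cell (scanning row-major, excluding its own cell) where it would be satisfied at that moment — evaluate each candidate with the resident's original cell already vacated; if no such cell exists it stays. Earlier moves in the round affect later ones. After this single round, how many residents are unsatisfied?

3

Initially unsatisfied (in order): (1,1), (1,2), (1,3), (3,1).
  (1,1) → (3,3).
  (1,2): no empty cell satisfies it; stays.
  (1,3) → (3,2).
  (3,1): no empty cell satisfies it; stays.
Resulting grid:
. B .
R R R
B R R
Unsatisfied now: (1,2), (2,1), (3,1).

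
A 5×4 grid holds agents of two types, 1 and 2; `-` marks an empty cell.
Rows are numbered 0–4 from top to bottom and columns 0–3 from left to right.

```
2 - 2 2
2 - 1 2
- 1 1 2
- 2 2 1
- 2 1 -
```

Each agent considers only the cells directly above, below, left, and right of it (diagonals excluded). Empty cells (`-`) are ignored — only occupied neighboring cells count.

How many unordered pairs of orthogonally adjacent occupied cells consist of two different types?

Scan each occupied cell's neighbors to the right and below so each pair is counted once.
From row 0: 1 unlike of 4 pairs (running 1/4).
From row 1: 1 unlike of 3 pairs (running 2/7).
From row 2: 4 unlike of 5 pairs (running 6/12).
From row 3: 2 unlike of 4 pairs (running 8/16).
From row 4: 1 unlike of 1 pairs (running 9/17).
Total adjacent occupied pairs: 17; unlike-type pairs: 9.

9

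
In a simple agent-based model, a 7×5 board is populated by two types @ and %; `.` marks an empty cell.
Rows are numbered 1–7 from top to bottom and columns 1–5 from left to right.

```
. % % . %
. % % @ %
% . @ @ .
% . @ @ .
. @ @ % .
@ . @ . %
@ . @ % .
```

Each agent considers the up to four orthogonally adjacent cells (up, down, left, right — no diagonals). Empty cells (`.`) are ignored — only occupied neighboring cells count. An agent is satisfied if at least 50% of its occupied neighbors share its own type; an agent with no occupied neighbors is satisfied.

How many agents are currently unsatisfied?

3

(1,2)% 2/2 ok
(1,3)% 2/2 ok
(1,5)% 1/1 ok
(2,2)% 2/2 ok
(2,3)% 2/4 ok
(2,4)@ 1/3 unhappy
(2,5)% 1/2 ok
(3,1)% 1/1 ok
(3,3)@ 2/3 ok
(3,4)@ 3/3 ok
(4,1)% 1/1 ok
(4,3)@ 3/3 ok
(4,4)@ 2/3 ok
(5,2)@ 1/1 ok
(5,3)@ 3/4 ok
(5,4)% 0/2 unhappy
(6,1)@ 1/1 ok
(6,3)@ 2/2 ok
(6,5)% 0/0 ok
(7,1)@ 1/1 ok
(7,3)@ 1/2 ok
(7,4)% 0/1 unhappy
Unsatisfied: (2,4), (5,4), (7,4) — 3 in total.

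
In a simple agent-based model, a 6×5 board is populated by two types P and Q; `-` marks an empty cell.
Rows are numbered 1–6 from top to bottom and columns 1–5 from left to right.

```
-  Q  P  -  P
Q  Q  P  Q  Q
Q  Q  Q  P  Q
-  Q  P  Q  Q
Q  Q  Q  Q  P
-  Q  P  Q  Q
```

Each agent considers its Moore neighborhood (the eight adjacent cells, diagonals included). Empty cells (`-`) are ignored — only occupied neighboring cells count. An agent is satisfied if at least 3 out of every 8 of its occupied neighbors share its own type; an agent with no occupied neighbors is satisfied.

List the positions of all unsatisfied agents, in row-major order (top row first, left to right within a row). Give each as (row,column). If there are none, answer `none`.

Row 1: (1,2)Q 2/4 ✓ · (1,3)P 1/4 ✗ · (1,5)P 0/2 ✗
Row 2: (2,1)Q 4/4 ✓ · (2,2)Q 5/7 ✓ · (2,3)P 2/7 ✗ · (2,4)Q 3/7 ✓ · (2,5)Q 2/4 ✓
Row 3: (3,1)Q 4/4 ✓ · (3,2)Q 5/7 ✓ · (3,3)Q 5/8 ✓ · (3,4)P 2/8 ✗ · (3,5)Q 4/5 ✓
Row 4: (4,2)Q 6/7 ✓ · (4,3)P 1/8 ✗ · (4,4)Q 5/8 ✓ · (4,5)Q 3/5 ✓
Row 5: (5,1)Q 3/3 ✓ · (5,2)Q 4/6 ✓ · (5,3)Q 6/8 ✓ · (5,4)Q 5/8 ✓ · (5,5)P 0/5 ✗
Row 6: (6,2)Q 3/4 ✓ · (6,3)P 0/5 ✗ · (6,4)Q 3/5 ✓ · (6,5)Q 2/3 ✓

(1,3), (1,5), (2,3), (3,4), (4,3), (5,5), (6,3)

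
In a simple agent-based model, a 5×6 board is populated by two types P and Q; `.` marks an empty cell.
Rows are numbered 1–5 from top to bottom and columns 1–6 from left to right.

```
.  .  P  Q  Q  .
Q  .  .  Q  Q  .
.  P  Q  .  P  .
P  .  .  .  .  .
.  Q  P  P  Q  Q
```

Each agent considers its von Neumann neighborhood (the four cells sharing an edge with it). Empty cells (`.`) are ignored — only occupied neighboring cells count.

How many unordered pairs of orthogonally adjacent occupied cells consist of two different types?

5

Scan each occupied cell's neighbors to the right and below so each pair is counted once.
Row 1: P(1,3)–Q(1,4)≠ Q(1,4)–Q(1,5)= Q(1,4)–Q(2,4)= Q(1,5)–Q(2,5)=  → 1/4 unlike.
Row 2: Q(2,4)–Q(2,5)= Q(2,5)–P(3,5)≠  → 1/2 unlike.
Row 3: P(3,2)–Q(3,3)≠  → 1/1 unlike.
Row 5: Q(5,2)–P(5,3)≠ P(5,3)–P(5,4)= P(5,4)–Q(5,5)≠ Q(5,5)–Q(5,6)=  → 2/4 unlike.
Total adjacent occupied pairs: 11; unlike-type pairs: 5.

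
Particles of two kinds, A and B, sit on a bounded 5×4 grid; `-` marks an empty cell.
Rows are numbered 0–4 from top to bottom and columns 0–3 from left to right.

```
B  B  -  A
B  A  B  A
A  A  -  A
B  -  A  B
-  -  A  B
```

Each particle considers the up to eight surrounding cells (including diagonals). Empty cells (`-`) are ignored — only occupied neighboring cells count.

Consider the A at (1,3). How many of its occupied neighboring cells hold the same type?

Occupied neighbors of (1,3): (0,3)=A, (1,2)=B, (2,3)=A.
Same type (A): 2 of 3.

2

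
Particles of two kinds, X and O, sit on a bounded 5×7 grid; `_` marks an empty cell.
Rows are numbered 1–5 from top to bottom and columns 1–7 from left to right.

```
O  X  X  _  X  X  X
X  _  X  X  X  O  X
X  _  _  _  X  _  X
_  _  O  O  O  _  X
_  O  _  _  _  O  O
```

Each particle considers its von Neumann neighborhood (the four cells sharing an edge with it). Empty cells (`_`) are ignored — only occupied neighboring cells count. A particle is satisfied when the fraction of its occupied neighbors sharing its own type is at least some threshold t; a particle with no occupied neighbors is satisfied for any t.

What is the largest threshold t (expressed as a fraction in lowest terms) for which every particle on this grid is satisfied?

Row 1: (1,1)O 0/2 · (1,2)X 1/2 · (1,3)X 2/2 · (1,5)X 2/2 · (1,6)X 2/3 · (1,7)X 2/2
Row 2: (2,1)X 1/2 · (2,3)X 2/2 · (2,4)X 2/2 · (2,5)X 3/4 · (2,6)O 0/3 · (2,7)X 2/3
Row 3: (3,1)X 1/1 · (3,5)X 1/2 · (3,7)X 2/2
Row 4: (4,3)O 1/1 · (4,4)O 2/2 · (4,5)O 1/2 · (4,7)X 1/2
Row 5: (5,2)O — no occupied neighbors · (5,6)O 1/1 · (5,7)O 1/2
The smallest same-type fraction is 0/2 at (1,1), which reduces to 0/1. Any threshold above that leaves this particle unsatisfied.

0/1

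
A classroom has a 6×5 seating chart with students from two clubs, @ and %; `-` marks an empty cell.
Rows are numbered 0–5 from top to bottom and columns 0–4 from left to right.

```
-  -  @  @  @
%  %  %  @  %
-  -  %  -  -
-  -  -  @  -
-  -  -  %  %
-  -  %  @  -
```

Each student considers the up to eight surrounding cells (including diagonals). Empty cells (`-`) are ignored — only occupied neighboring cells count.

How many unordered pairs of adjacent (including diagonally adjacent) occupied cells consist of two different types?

Scan each occupied cell's neighbors to the right and below (and the two forward diagonals) so each pair is counted once.
Row 0: @(0,2)–@(0,3)= @(0,2)–%(1,2)≠ @(0,2)–@(1,3)= @(0,2)–%(1,1)≠ @(0,3)–@(0,4)= @(0,3)–@(1,3)= @(0,3)–%(1,4)≠ @(0,3)–%(1,2)≠ @(0,4)–%(1,4)≠ @(0,4)–@(1,3)=  → 5/10 unlike.
Row 1: %(1,0)–%(1,1)= %(1,1)–%(1,2)= %(1,1)–%(2,2)= %(1,2)–@(1,3)≠ %(1,2)–%(2,2)= @(1,3)–%(1,4)≠ @(1,3)–%(2,2)≠  → 3/7 unlike.
Row 2: %(2,2)–@(3,3)≠  → 1/1 unlike.
Row 3: @(3,3)–%(4,3)≠ @(3,3)–%(4,4)≠  → 2/2 unlike.
Row 4: %(4,3)–%(4,4)= %(4,3)–@(5,3)≠ %(4,3)–%(5,2)= %(4,4)–@(5,3)≠  → 2/4 unlike.
Row 5: %(5,2)–@(5,3)≠  → 1/1 unlike.
Total adjacent occupied pairs: 25; unlike-type pairs: 14.

14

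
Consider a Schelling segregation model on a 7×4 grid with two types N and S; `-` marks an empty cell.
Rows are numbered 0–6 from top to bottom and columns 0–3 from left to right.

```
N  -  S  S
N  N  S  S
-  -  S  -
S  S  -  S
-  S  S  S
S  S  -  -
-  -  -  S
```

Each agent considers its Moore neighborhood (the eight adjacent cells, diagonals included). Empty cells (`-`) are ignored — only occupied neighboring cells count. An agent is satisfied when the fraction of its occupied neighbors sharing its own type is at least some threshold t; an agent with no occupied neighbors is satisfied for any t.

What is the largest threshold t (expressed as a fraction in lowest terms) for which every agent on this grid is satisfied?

2/5

Row 0: (0,0)N 2/2 · (0,2)S 3/4 · (0,3)S 3/3
Row 1: (1,0)N 2/2 · (1,1)N 2/5 · (1,2)S 4/5 · (1,3)S 4/4
Row 2: (2,2)S 4/5
Row 3: (3,0)S 2/2 · (3,1)S 4/4 · (3,3)S 3/3
Row 4: (4,1)S 5/5 · (4,2)S 5/5 · (4,3)S 2/2
Row 5: (5,0)S 2/2 · (5,1)S 3/3
Row 6: (6,3)S — no occupied neighbors
The smallest same-type fraction is 2/5 at (1,1), which reduces to 2/5. Any threshold above that leaves this agent unsatisfied.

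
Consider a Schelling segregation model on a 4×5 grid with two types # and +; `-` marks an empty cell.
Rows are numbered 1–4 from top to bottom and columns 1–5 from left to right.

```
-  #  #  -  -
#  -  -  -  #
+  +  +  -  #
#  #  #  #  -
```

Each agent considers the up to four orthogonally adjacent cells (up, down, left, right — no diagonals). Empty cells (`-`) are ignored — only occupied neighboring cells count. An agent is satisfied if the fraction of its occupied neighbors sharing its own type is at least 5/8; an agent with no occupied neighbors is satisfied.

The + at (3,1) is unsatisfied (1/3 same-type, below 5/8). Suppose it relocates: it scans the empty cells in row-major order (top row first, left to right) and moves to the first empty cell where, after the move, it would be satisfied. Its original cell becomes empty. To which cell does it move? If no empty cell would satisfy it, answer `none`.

none

Vacating (3,1). Empty cells in order:
  (1,1): 0/2 same-type → still unsatisfied.
  (1,4): 0/1 same-type → still unsatisfied.
  (1,5): 0/1 same-type → still unsatisfied.
  (2,2): 1/3 same-type → still unsatisfied.
  (2,3): 1/2 same-type → still unsatisfied.
  (2,4): 0/1 same-type → still unsatisfied.
  (3,4): 1/3 same-type → still unsatisfied.
  (4,5): 0/2 same-type → still unsatisfied.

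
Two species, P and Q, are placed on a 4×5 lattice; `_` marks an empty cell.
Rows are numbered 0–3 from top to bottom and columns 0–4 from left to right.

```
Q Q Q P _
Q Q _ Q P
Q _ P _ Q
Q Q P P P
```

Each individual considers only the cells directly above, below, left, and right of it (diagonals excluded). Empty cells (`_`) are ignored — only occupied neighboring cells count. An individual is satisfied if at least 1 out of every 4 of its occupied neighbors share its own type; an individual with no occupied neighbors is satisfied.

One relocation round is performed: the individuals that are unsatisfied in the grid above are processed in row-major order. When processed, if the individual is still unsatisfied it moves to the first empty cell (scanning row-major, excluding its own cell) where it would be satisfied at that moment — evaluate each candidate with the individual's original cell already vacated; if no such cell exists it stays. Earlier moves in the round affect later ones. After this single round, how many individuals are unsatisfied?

Initially unsatisfied (in order): (0,3), (1,3), (1,4), (2,4).
  (0,3) → (0,4).
  (1,3) → (0,3).
  (1,4): now satisfied by earlier moves; stays.
  (2,4) → (1,2).
Resulting grid:
Q Q Q Q P
Q Q Q _ P
Q _ P _ _
Q Q P P P
All satisfied now.

0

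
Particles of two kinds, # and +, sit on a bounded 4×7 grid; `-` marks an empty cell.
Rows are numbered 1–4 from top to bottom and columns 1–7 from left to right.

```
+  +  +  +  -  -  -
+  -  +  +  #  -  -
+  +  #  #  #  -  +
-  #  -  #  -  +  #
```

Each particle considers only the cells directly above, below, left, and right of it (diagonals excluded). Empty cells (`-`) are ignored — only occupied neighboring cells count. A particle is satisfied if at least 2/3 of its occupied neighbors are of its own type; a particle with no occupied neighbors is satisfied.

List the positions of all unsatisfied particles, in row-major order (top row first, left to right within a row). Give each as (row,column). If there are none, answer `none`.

(1,1)+ 2/2 satisfied
(1,2)+ 2/2 satisfied
(1,3)+ 3/3 satisfied
(1,4)+ 2/2 satisfied
(2,1)+ 2/2 satisfied
(2,3)+ 2/3 satisfied
(2,4)+ 2/4 not
(2,5)# 1/2 not
(3,1)+ 2/2 satisfied
(3,2)+ 1/3 not
(3,3)# 1/3 not
(3,4)# 3/4 satisfied
(3,5)# 2/2 satisfied
(3,7)+ 0/1 not
(4,2)# 0/1 not
(4,4)# 1/1 satisfied
(4,6)+ 0/1 not
(4,7)# 0/2 not

(2,4), (2,5), (3,2), (3,3), (3,7), (4,2), (4,6), (4,7)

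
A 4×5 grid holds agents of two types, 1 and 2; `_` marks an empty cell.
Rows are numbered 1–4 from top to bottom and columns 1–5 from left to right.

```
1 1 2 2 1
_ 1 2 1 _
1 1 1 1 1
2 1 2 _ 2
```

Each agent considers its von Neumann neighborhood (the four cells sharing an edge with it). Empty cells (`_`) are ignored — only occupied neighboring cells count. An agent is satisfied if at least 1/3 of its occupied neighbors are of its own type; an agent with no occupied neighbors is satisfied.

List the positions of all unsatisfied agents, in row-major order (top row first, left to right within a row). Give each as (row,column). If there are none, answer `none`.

(1,5), (2,3), (4,1), (4,3), (4,5)

Row 1: (1,1)1 1/1 ✓ · (1,2)1 2/3 ✓ · (1,3)2 2/3 ✓ · (1,4)2 1/3 ✓ · (1,5)1 0/1 ✗
Row 2: (2,2)1 2/3 ✓ · (2,3)2 1/4 ✗ · (2,4)1 1/3 ✓
Row 3: (3,1)1 1/2 ✓ · (3,2)1 4/4 ✓ · (3,3)1 2/4 ✓ · (3,4)1 3/3 ✓ · (3,5)1 1/2 ✓
Row 4: (4,1)2 0/2 ✗ · (4,2)1 1/3 ✓ · (4,3)2 0/2 ✗ · (4,5)2 0/1 ✗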